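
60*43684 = 2621040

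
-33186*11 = -365046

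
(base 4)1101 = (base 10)81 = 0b1010001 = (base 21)3i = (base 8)121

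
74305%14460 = 2005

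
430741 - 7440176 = -7009435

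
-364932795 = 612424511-977357306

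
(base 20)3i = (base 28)2m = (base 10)78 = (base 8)116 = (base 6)210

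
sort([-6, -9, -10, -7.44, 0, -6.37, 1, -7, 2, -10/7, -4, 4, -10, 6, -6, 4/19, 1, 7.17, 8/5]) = [-10, -10, -9, -7.44, -7, -6.37, -6, -6, -4, -10/7, 0, 4/19, 1, 1, 8/5, 2, 4, 6, 7.17]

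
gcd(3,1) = 1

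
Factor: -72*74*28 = -1*2^6*3^2*7^1*37^1 = -149184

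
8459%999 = 467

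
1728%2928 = 1728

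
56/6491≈0.00863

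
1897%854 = 189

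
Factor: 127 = 127^1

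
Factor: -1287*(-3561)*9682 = 2^1*3^3*11^1*13^1*47^1*103^1*1187^1 = 44372673774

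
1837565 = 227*8095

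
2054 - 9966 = -7912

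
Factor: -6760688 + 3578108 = -1*2^2*3^2*5^1*17681^1 = -3182580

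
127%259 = 127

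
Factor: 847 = 7^1 * 11^2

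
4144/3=1381 + 1/3 ≈ 1381.33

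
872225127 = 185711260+686513867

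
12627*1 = 12627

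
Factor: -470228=-1*2^2*11^1*10687^1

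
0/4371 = 0 = 0.00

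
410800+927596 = 1338396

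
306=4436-4130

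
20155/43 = 468 + 31/43 ≈ 468.72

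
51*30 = 1530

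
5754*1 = 5754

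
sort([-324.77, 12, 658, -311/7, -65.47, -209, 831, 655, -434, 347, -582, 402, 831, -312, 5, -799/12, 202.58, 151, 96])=[-582, -434, -324.77, -312, -209, -799/12, -65.47, -311/7, 5, 12, 96, 151, 202.58, 347, 402, 655, 658, 831, 831]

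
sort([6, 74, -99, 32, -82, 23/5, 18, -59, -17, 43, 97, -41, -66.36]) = [-99, -82, -66.36, -59, -41, -17, 23/5, 6, 18, 32, 43, 74, 97]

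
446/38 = 11 + 14/19 ≈ 11.74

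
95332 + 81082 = 176414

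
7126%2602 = 1922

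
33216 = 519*64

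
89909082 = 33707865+56201217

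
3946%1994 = 1952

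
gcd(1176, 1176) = 1176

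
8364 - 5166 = 3198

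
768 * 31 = 23808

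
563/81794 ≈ 0.00688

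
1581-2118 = -537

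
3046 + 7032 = 10078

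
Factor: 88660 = 2^2 * 5^1 * 11^1 * 13^1 * 31^1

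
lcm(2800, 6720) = 33600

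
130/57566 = 65/28783 ≈ 0.00226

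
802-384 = 418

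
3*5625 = 16875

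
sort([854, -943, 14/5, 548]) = [-943, 14/5, 548, 854]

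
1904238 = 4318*441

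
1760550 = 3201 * 550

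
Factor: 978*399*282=2^2*3^3*7^1*19^1*47^1*163^1=110042604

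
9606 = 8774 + 832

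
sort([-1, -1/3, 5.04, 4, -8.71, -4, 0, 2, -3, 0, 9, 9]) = [-8.71, -4, -3, -1, -1/3, 0, 0, 2, 4, 5.04, 9, 9]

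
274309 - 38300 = 236009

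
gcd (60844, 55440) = 28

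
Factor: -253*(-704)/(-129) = -1*2^6*3^(-1)*11^2*23^1*43^(-1) = -178112/129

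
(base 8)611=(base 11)328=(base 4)12021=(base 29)dg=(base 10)393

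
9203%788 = 535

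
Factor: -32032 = -1*2^5*7^1*11^1*13^1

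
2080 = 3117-1037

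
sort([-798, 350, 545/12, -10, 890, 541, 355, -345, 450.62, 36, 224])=[-798, -345, -10, 36, 545/12, 224, 350, 355, 450.62, 541, 890]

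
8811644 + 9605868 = 18417512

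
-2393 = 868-3261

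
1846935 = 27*68405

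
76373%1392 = 1205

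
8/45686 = 4/22843 ≈ 0.000175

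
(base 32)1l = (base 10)53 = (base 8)65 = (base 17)32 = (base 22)29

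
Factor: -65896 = -1*2^3*8237^1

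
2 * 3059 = 6118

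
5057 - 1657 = 3400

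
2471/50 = 49 + 21/50 = 49.42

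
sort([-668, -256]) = [-668, -256]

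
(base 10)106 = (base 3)10221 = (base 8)152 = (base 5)411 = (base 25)46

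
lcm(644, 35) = 3220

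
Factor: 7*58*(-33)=-1*2^1*3^1*7^1*11^1*29^1=-13398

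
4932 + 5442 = 10374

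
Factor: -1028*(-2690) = 2^3*5^1*257^1*269^1 = 2765320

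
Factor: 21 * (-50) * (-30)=2^2 * 3^2 * 5^3 * 7^1=31500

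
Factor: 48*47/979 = 2^4*3^1*11^(-1)*47^1*89^(-1) = 2256/979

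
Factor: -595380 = -1 * 2^2 * 3^1 * 5^1 * 9923^1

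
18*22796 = 410328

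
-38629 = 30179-68808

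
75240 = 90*836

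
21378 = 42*509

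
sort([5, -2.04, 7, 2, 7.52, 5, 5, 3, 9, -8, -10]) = [-10, -8, -2.04, 2, 3, 5, 5, 5, 7, 7.52, 9]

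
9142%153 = 115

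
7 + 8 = 15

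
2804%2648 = 156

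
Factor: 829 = 829^1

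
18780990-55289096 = -36508106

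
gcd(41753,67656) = 1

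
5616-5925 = -309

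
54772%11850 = 7372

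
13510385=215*62839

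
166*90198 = 14972868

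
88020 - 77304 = 10716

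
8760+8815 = 17575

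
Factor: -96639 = -1*3^1*32213^1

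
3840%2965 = 875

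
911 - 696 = 215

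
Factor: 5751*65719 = 3^4*71^1*65719^1 = 377949969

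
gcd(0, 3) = 3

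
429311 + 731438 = 1160749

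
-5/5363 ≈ -0.000932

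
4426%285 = 151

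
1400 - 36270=-34870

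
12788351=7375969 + 5412382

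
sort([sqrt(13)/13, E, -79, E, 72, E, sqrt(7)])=[-79, sqrt(13)/13, sqrt(7), E, E, E, 72]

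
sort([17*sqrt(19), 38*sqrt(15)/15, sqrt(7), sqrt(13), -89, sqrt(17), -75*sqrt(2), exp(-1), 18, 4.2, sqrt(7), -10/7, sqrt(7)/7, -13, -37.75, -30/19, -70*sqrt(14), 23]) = [-70*sqrt(14), -75*sqrt(2), -89, -37.75, -13, -30/19, -10/7, exp(-1), sqrt(7)/7, sqrt(7), sqrt(7), sqrt(13), sqrt(17), 4.2, 38*sqrt(15)/15, 18, 23, 17*sqrt(19)]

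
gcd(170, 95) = 5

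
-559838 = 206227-766065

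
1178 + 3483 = 4661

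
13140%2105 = 510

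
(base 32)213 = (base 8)4043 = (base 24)3ej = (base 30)29d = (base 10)2083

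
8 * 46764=374112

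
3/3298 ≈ 0.000910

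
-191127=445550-636677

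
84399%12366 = 10203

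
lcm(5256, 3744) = 273312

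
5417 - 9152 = -3735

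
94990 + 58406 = 153396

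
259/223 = 1 + 36/223 ≈ 1.16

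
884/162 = 5 + 37/81≈5.46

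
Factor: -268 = -1*2^2*67^1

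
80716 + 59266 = 139982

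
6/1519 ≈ 0.00395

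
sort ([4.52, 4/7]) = [4/7, 4.52]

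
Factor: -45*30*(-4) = 2^3*3^3*5^2 = 5400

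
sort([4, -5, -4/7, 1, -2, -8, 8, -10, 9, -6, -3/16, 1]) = [-10, -8, -6, -5, -2, -4/7, -3/16, 1, 1, 4, 8, 9]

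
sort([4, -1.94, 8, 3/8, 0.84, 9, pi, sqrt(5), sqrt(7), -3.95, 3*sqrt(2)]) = [-3.95, -1.94, 3/8, 0.84, sqrt(5), sqrt(7), pi, 4, 3*sqrt(2), 8, 9]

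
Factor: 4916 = 2^2*1229^1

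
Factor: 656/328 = 2^1 = 2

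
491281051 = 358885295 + 132395756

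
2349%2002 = 347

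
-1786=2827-4613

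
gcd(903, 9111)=3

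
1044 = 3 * 348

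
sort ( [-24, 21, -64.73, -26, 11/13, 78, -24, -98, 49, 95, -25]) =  [-98, -64.73, -26, -25, -24, -24, 11/13, 21, 49, 78, 95]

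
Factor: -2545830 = -1*2^1*3^4*5^1*7^1*449^1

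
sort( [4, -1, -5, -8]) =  [-8, -5, -1, 4]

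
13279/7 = 1897 = 1897.00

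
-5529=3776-9305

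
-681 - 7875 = -8556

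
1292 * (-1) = -1292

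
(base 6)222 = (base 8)126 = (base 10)86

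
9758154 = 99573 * 98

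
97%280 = 97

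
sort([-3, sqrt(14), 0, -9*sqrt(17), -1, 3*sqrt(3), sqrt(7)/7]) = [-9*sqrt(17), -3, -1, 0, sqrt(7)/7, sqrt(14), 3*sqrt(3)]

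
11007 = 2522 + 8485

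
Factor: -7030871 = -1 * 47^1 * 227^1 * 659^1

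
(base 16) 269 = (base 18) 1g5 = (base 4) 21221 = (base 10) 617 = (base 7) 1541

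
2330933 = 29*80377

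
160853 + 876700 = 1037553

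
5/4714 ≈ 0.00106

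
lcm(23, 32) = 736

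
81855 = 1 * 81855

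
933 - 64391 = -63458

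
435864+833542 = 1269406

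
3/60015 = 1/20005 ≈ 0.0000500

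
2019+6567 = 8586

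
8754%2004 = 738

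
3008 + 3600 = 6608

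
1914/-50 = -38-7/25 = -38.28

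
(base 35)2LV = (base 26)4JI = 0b110010010000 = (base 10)3216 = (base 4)302100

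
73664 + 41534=115198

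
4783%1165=123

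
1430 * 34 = 48620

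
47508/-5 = -9501 - 3/5 = -9501.60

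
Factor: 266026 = 2^1*133013^1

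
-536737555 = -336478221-200259334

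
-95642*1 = -95642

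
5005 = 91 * 55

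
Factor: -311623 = -1*13^1*23971^1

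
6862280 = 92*74590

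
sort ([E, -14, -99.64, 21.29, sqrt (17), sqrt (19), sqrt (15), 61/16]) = [-99.64, -14, E, 61/16, sqrt (15), sqrt (17), sqrt (19), 21.29]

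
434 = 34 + 400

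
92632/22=4210 + 6/11 ≈ 4210.55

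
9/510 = 3/170 ≈ 0.0176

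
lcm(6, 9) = 18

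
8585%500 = 85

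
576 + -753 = -177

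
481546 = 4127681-3646135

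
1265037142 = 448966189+816070953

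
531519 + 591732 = 1123251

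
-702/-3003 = 18/77 ≈ 0.234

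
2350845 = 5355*439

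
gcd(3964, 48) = 4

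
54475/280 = 194+31/56 ≈ 194.55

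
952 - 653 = 299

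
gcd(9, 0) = 9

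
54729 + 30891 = 85620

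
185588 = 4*46397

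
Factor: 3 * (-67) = -1 * 3^1 * 67^1 = -201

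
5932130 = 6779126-846996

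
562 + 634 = 1196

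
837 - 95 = 742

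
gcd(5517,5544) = 9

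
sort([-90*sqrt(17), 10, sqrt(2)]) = [-90*sqrt(17), sqrt(2), 10]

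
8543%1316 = 647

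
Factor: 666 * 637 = 2^1 * 3^2 * 7^2 * 13^1 * 37^1 = 424242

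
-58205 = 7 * (-8315)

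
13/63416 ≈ 0.000205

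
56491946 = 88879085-32387139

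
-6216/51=-2072/17 ≈ -121.88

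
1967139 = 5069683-3102544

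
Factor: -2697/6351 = -1*31^1*73^(-1) = -31/73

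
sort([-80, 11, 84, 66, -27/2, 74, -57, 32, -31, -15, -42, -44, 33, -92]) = [-92, -80, -57, -44, -42, -31, -15, -27/2, 11, 32, 33, 66, 74, 84]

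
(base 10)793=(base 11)661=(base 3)1002101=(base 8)1431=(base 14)409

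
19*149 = 2831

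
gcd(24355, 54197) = 1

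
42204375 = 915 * 46125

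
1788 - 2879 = -1091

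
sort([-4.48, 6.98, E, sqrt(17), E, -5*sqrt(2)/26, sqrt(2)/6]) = [-4.48, -5*sqrt(2)/26, sqrt(2)/6, E, E, sqrt(17), 6.98]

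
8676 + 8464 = 17140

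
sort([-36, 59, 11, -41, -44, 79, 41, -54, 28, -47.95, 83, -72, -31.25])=[-72, -54, -47.95, -44, -41, -36, -31.25, 11, 28, 41, 59, 79, 83]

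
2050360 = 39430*52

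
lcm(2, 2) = 2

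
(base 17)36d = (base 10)982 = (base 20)292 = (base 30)12m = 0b1111010110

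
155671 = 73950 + 81721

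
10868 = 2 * 5434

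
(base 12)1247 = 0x817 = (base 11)1613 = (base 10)2071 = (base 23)3l1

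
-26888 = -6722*4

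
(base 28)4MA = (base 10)3762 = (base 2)111010110010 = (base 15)11AC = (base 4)322302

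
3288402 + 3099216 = 6387618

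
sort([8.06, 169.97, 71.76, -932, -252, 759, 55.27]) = [-932, -252, 8.06, 55.27, 71.76, 169.97, 759]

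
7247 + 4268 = 11515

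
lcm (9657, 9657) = 9657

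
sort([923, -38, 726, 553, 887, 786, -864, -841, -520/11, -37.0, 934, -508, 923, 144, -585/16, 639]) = [-864, -841, -508, -520/11, -38, -37.0, -585/16, 144, 553, 639, 726, 786, 887, 923, 923, 934]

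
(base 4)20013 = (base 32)g7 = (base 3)201020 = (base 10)519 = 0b1000000111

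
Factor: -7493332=-1 * 2^2 * 7^1 * 11^1 * 24329^1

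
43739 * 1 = 43739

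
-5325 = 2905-8230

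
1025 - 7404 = -6379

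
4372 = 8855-4483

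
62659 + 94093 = 156752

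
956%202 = 148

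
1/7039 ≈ 0.000142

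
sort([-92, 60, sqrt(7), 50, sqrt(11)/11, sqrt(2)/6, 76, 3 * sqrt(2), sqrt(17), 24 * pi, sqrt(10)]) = [-92, sqrt(2)/6, sqrt(11)/11, sqrt(7), sqrt(10), sqrt(17), 3 * sqrt(2), 50, 60, 24 * pi, 76]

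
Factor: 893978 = 2^1*31^1*14419^1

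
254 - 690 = -436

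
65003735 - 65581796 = -578061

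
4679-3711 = 968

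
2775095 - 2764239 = 10856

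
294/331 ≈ 0.888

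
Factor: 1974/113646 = 7^1*13^(-1)*31^(-1) = 7/403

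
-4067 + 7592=3525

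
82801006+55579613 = 138380619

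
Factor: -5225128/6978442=-1*2^2*163^1*263^(-1)*4007^1*13267^(-1)=-2612564/3489221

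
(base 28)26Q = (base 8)3342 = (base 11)1362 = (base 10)1762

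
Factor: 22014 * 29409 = 2^1 * 3^3 * 1223^1 * 9803^1 = 647409726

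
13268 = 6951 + 6317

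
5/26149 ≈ 0.000191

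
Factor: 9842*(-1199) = -1*2^1*7^1*11^1*19^1*37^1*109^1 = -11800558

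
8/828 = 2/207≈0.00966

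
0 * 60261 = 0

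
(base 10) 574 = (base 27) l7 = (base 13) 352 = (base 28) ke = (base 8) 1076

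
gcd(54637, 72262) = 1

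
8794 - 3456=5338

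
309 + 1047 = 1356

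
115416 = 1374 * 84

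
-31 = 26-57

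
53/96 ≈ 0.552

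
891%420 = 51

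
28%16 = 12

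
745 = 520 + 225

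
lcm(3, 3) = 3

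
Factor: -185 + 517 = 2^2 * 83^1 = 332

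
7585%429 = 292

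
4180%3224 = 956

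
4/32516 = 1/8129 ≈ 0.000123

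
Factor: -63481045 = -1*5^1*12696209^1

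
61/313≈0.195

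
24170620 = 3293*7340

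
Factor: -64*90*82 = -1*2^8*3^2*5^1*41^1 = -472320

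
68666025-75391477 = -6725452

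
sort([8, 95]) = [8, 95]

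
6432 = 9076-2644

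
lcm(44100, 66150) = 132300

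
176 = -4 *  (-44)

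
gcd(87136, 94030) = 2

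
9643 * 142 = 1369306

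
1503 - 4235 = -2732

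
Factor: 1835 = 5^1 * 367^1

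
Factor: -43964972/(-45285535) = 2^2*5^(-1)*17^(-1)*439^1*25037^1*532771^(-1)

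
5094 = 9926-4832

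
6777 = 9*753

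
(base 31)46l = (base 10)4051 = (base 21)93j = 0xfd3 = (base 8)7723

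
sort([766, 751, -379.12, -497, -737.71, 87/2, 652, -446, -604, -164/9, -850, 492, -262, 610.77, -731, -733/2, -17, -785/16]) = [-850, -737.71, -731, -604, -497, -446, -379.12, -733/2, -262, -785/16, -164/9, -17, 87/2, 492, 610.77, 652, 751, 766]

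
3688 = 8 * 461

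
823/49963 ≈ 0.0165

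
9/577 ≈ 0.0156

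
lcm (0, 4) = 0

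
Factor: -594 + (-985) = -1*1579^1 = -1579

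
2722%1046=630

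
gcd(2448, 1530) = 306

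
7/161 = 1/23 ≈ 0.0435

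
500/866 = 250/433 ≈ 0.577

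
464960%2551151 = 464960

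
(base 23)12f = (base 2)1001001110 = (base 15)295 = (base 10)590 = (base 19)1c1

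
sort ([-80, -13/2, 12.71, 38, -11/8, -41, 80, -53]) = [-80, -53, -41, -13/2, -11/8, 12.71, 38, 80]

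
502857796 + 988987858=1491845654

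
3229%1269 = 691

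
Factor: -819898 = -1 * 2^1 * 109^1 * 3761^1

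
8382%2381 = 1239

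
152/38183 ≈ 0.00398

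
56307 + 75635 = 131942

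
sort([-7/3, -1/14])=[-7/3, -1/14]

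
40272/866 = 20136/433 ≈ 46.50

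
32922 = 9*3658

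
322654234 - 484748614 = -162094380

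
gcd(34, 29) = 1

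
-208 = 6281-6489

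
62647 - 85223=-22576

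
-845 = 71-916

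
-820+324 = -496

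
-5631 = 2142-7773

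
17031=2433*7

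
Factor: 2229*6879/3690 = 2^(-1)*5^(-1)*41^(-1)*743^1*2293^1 = 1703699/410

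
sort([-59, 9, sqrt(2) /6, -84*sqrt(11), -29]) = [-84*sqrt(11), -59, -29, sqrt(2) /6, 9]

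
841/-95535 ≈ -0.00880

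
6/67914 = 1/11319 ≈ 0.0000883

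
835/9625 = 167/1925 ≈ 0.0868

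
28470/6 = 4745 = 4745.00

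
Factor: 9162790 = 2^1*5^1*7^1*13^1*10069^1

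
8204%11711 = 8204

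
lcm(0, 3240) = 0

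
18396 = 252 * 73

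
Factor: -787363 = -1 * 269^1 * 2927^1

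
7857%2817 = 2223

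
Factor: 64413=3^2*17^1*421^1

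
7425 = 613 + 6812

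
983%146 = 107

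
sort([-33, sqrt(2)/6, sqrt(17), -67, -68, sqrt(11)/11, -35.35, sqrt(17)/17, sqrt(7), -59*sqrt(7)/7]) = [-68, -67, -35.35, -33, -59*sqrt(7)/7, sqrt(2)/6, sqrt(17)/17, sqrt(11)/11, sqrt(7), sqrt(17)]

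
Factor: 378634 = 2^1*31^2*197^1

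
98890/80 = 9889/8 ≈ 1236.13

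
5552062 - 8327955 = -2775893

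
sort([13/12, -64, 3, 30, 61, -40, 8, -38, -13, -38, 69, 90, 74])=[-64, -40, -38, -38, -13, 13/12, 3, 8, 30, 61, 69, 74, 90]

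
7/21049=1/3007 ≈ 0.000333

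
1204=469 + 735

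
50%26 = 24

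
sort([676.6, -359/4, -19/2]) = [-359/4, -19/2, 676.6]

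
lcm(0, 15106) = 0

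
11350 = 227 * 50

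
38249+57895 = 96144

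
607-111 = 496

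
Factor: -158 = -1*2^1*79^1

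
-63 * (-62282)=3923766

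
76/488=19/122 ≈ 0.156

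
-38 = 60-98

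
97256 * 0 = 0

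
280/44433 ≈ 0.00630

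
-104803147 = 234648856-339452003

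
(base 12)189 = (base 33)7i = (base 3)100020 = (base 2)11111001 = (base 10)249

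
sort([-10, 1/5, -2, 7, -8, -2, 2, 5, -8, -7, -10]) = [-10, -10, -8, -8, -7, -2, -2, 1/5, 2, 5, 7]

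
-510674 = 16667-527341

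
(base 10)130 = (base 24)5a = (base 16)82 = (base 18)74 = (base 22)5k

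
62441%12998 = 10449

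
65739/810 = 21913/270 ≈ 81.16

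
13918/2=6959=6959.00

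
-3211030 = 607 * (-5290)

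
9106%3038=3030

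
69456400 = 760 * 91390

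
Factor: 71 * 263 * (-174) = -1 * 2^1 * 3^1 * 29^1 * 71^1 * 263^1 = -3249102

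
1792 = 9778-7986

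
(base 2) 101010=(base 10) 42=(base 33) 19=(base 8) 52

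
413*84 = 34692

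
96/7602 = 16/1267 ≈ 0.0126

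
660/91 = 7 + 23/91 ≈ 7.25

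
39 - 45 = -6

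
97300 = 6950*14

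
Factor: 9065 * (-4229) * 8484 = -1 * 2^2 * 3^1 * 5^1 * 7^3 * 37^1 * 101^1 * 4229^1 = -325241648340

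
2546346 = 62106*41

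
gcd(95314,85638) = 2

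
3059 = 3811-752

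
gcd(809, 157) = 1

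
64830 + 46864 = 111694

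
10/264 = 5/132 ≈ 0.0379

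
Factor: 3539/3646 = 2^(-1) * 1823^(-1) * 3539^1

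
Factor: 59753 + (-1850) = 3^1*19301^1 = 57903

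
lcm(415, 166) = 830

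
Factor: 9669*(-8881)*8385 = -1*3^2*5^1*11^1*13^1*43^1*83^1*107^1*293^1 = -720023211765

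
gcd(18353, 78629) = 1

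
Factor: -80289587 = -1*7^2*1638563^1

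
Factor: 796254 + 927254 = 2^2*59^1*67^1*109^1 = 1723508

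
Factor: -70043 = -1*89^1*787^1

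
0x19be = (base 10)6590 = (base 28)8ba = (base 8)14676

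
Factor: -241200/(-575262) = 2^3*3^(-2)*5^2*53^(-1) = 200/477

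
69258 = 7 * 9894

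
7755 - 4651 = 3104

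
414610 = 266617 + 147993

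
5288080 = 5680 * 931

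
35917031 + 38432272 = 74349303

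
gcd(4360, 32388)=4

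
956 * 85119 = 81373764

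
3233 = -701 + 3934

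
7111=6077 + 1034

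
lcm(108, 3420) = 10260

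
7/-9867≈-0.000709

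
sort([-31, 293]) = [-31, 293]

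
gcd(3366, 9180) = 306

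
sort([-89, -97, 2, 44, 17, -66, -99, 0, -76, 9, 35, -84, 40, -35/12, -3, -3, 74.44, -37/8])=[-99, -97, -89, -84, -76, -66, -37/8, -3, -3, -35/12, 0, 2, 9, 17, 35, 40, 44, 74.44]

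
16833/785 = 21+348/785 ≈ 21.44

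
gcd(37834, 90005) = 1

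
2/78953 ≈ 0.0000253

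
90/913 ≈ 0.0986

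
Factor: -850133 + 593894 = -1 * 3^2 * 71^1 * 401^1 = -256239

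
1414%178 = 168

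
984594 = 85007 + 899587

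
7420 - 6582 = 838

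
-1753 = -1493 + -260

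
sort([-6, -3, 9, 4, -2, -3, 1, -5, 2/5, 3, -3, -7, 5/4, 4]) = [-7, -6, -5, -3, -3, -3, -2, 2/5, 1, 5/4, 3, 4, 4, 9]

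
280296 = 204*1374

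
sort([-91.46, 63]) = [-91.46, 63]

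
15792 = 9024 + 6768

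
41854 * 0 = 0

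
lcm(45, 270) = 270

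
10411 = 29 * 359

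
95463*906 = 86489478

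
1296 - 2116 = -820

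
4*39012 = 156048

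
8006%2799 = 2408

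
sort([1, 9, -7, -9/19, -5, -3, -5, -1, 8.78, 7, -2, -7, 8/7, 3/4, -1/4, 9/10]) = [-7, -7, -5, -5, -3, -2, -1, -9/19, -1/4, 3/4, 9/10, 1, 8/7, 7, 8.78, 9]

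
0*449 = 0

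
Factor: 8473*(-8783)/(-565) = 5^(-1)*37^1*113^(-1)*229^1*8783^1 = 74418359/565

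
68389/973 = 70 + 279/973 ≈ 70.29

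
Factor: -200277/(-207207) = 13^(-1)*17^2*23^(-1) = 289/299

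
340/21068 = 85/5267 ≈ 0.0161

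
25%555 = 25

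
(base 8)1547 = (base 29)111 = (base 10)871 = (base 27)157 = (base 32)r7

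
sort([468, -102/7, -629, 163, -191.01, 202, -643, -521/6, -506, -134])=[-643, -629, -506, -191.01, -134, -521/6, -102/7, 163, 202, 468]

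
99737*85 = 8477645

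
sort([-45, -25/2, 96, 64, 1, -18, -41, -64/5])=[-45, -41, -18, -64/5, -25/2, 1, 64, 96]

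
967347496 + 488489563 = 1455837059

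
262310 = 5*52462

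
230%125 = 105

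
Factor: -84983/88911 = -1*3^(-3)*17^1*37^(-1)*89^(-1)*4999^1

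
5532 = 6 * 922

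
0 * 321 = 0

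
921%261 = 138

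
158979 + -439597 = -280618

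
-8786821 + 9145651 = 358830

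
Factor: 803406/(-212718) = -1*11^(-2)*457^1 = -457/121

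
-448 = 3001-3449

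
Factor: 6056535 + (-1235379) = 2^2 * 3^2 * 157^1 * 853^1 = 4821156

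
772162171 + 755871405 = 1528033576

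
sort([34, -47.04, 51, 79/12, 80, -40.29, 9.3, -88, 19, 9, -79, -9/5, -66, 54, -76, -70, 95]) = [-88, -79, -76, -70, -66, -47.04, -40.29, -9/5, 79/12, 9, 9.3, 19, 34, 51, 54, 80, 95]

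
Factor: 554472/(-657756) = -1 * 2^1 * 3^1 * 11^(-2) * 17^1 = -102/121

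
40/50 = 4/5 = 0.80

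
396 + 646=1042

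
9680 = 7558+2122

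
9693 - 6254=3439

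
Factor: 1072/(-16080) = -1*3^(-1)*5^(-1) = -1/15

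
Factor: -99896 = -1*2^3*12487^1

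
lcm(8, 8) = 8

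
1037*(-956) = -991372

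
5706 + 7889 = 13595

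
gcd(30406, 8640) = 2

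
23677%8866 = 5945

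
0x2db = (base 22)1b5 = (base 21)1dh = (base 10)731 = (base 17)290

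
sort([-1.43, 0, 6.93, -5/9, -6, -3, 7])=[-6, -3, -1.43, -5/9, 0, 6.93, 7]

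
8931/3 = 2977 = 2977.00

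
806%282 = 242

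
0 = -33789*0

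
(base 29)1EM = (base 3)1202000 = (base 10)1269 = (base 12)899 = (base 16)4F5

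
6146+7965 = 14111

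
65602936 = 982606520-917003584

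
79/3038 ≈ 0.0260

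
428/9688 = 107/2422 ≈ 0.0442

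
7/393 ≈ 0.0178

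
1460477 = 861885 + 598592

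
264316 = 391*676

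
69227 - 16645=52582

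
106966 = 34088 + 72878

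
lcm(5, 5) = 5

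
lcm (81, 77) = 6237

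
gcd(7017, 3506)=1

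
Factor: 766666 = 2^1*17^1*22549^1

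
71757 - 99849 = -28092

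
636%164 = 144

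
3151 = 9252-6101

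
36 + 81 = 117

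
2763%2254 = 509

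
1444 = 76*19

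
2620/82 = 31 + 39/41 ≈ 31.95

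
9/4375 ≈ 0.00206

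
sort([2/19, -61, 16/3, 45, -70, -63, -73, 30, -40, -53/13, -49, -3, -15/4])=[-73, -70, -63, -61, -49, -40, -53/13, -15/4, -3, 2/19, 16/3, 30, 45]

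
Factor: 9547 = 9547^1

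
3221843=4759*677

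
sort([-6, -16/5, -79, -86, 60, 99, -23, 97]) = [-86, -79, -23, -6, -16/5, 60, 97, 99]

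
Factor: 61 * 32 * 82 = 2^6 * 41^1 * 61^1 = 160064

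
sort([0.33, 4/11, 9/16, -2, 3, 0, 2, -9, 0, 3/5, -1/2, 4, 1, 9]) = [-9, -2, -1/2, 0, 0, 0.33, 4/11, 9/16, 3/5, 1, 2, 3, 4, 9]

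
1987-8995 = -7008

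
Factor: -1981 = -1*7^1*283^1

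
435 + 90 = 525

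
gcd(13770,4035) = 15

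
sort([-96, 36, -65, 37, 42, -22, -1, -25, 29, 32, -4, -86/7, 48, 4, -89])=[-96, -89, -65, -25, -22, -86/7, -4, -1, 4, 29, 32, 36, 37, 42, 48]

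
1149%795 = 354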